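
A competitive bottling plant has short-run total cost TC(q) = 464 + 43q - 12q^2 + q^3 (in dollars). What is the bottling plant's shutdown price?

$7 per unit

Short-run supply begins at min AVC. From VC = 43q - 12q^2 + q^3, AVC = 43 - 12q + q^2.
dAVC/dq = -12 + 2q = 0 gives q = 6. min AVC = 43 - 12·6 + 6^2 = 7.
So the shutdown price is $7.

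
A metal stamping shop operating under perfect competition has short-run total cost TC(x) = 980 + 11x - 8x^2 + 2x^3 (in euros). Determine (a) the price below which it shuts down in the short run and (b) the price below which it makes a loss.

AVC = 11 - 8x + 2x^2; minimized at x = 2, giving min AVC = €3. That is the shutdown price.
ATC = 980/x + 11 - 8x + 2x^2. Setting dATC/dx = −980/x^2 − 8 + 4x = 0 gives x = 7 (since 4·7^3 − 8·7^2 = 980).
min ATC = 980/7 + 11 − 8·7 + 2·7^2 = €193. That is the break-even price.
For €3 ≤ P < €193 the firm produces at a loss; below €3 it shuts down.

Shutdown price = €3; break-even price = €193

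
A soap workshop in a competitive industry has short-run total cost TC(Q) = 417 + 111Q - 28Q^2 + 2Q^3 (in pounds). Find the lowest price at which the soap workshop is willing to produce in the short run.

The shutdown price is the minimum of AVC. VC = 111Q - 28Q^2 + 2Q^3, so AVC = 111 - 28Q + 2Q^2.
At the minimum of AVC, MC = AVC. MC = 111 - 56Q + 6Q^2; setting MC = AVC gives 4Q^2 - 28Q = 0, so Q = 7. min AVC = 13.
For P < £13 the firm produces nothing.

£13 per unit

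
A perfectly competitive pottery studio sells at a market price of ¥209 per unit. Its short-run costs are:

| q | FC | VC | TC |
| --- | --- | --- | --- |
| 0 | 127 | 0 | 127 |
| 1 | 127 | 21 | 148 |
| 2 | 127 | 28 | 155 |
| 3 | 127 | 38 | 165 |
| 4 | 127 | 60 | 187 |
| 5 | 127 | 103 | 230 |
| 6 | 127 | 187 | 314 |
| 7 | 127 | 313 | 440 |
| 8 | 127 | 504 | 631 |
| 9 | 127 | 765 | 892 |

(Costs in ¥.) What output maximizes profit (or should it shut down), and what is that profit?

q = 8; profit = ¥1041

Profit at each row (π = 209q − TC): q=0: -127; q=1: 61; q=2: 263; q=3: 462; q=4: 649; q=5: 815; q=6: 940; q=7: 1023; q=8: 1041; q=9: 989.
Profit is maximized at q = 8. AVC there is 504/8 = ¥63 ≤ P, so producing beats shutting down (which would give -¥127).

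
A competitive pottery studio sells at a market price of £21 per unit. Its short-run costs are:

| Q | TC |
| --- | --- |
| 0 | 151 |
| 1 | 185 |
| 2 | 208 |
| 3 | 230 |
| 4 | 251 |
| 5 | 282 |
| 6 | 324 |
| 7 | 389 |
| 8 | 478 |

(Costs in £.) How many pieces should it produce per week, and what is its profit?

Q = 0 (shut down); profit = -£151

Compute π = P·Q − TC at each output: Q=0: -151; Q=1: -164; Q=2: -166; Q=3: -167; Q=4: -167; Q=5: -177; Q=6: -198; Q=7: -242; Q=8: -310.
Profit is highest at Q = 0. Equivalently, the lowest AVC in the table is 100/4 ≈ £25 at Q = 4, and P = £21 falls below it — price never covers variable cost, so the firm shuts down and loses only its fixed cost.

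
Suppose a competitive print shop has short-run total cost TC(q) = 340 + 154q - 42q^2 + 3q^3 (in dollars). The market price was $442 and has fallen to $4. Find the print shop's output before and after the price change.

Output falls from 12 to 0 (the firm shuts down)

AVC = 154 - 42q + 3q^2, minimized at q = 7 where min AVC = $7. MC = 154 - 84q + 9q^2.
With P = $442 above the shutdown price, P = MC gives q = 12.
At P = $4 < min AVC = $7, price no longer covers variable cost at any output, so the firm shuts down: q = 0.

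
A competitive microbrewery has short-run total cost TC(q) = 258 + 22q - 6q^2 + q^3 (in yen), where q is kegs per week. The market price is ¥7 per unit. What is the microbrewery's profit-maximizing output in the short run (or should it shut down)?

Shut down

Strip out fixed cost: VC = 22q - 6q^2 + q^3. Then AVC = 22 - 6q + q^2 and MC = 22 - 12q + 3q^2.
The AVC parabola has its vertex at q = 6/2 = 3, where AVC = 22 - 6·3 + 3^2 = ¥13.
Since P = ¥7 < min AVC = ¥13, price fails to cover variable cost at any output.
Shutting down limits the loss to fixed cost, ¥258.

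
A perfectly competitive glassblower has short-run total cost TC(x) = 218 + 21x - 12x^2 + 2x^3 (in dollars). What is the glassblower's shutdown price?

$3 per unit

Short-run supply begins at min AVC. From VC = 21x - 12x^2 + 2x^3, AVC = 21 - 12x + 2x^2.
At the minimum of AVC, MC = AVC. MC = 21 - 24x + 6x^2; setting MC = AVC gives 4x^2 - 12x = 0, so x = 3. min AVC = 3.
The firm shuts down for any P below $3.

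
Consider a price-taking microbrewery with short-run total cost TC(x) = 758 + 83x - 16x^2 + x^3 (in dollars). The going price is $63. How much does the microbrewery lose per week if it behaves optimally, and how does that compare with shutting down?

Profit = -$358 at x = 10

AVC = 83 - 16x + x^2 has its minimum $19 at x = 8; price $63 clears that bar, so the firm operates.
With MC = 83 - 32x + 3x^2, P = MC on the upward-sloping part at x* = 10.
TR = 63·10 = 630. TC = 758 + 230 = 988. Profit = 630 − 988 = -$358.
That loss of $358 beats the $758 the firm would lose by shutting down; producing recovers $400 of fixed cost.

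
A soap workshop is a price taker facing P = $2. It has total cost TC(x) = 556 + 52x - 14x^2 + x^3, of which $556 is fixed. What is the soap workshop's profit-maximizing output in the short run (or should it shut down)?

Variable cost is VC = 52x - 14x^2 + x^3, so AVC = VC/x = 52 - 14x + x^2 and MC = dTC/dx = 52 - 28x + 3x^2.
AVC hits its minimum where MC = AVC, at x = 7, giving min AVC = 52 - 14·7 + 7^2 = $3.
P = $2 lies below min AVC = $3; no output level covers variable cost.
Best response: produce nothing and absorb the $556 fixed cost.

Shut down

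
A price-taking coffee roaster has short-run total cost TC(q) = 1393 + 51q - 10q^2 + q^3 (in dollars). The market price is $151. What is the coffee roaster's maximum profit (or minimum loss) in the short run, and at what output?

Profit = -$393 at q = 10

AVC = 51 - 10q + q^2 has its minimum $26 at q = 5; price $151 clears that bar, so the firm operates.
MC = 51 - 20q + 3q^2. Setting P = MC and taking the root on the rising branch gives q* = 10.
TR = 151·10 = 1510. TC = 1393 + 510 = 1903. Profit = 1510 − 1903 = -$393.
Shutting down would mean losing the fixed cost of $1393, so operating at a loss of $393 is better by $1000.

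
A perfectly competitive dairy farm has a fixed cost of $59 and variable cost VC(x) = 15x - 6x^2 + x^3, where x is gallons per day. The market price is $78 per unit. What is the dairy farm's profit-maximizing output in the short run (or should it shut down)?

Produce at x = 7

Strip out fixed cost: VC = 15x - 6x^2 + x^3. Then AVC = 15 - 6x + x^2 and MC = 15 - 12x + 3x^2.
The AVC parabola has its vertex at x = 6/2 = 3, where AVC = 15 - 6·3 + 3^2 = $6.
P = $78 exceeds min AVC = $6, so the firm stays open.
P = MC gives -63 - 12x + 3x^2 = 0, with roots -3 and 7. Take the larger (rising MC): x* = 7.
Check: AVC at x = 7 is $22 ≤ P, so revenue covers variable cost.
Profit = P·x − TC = 78·7 − 213 = $333.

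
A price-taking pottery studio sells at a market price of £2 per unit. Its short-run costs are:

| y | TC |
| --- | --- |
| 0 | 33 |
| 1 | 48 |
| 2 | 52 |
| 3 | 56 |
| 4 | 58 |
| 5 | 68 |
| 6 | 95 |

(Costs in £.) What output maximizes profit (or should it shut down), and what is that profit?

Compute π = P·y − TC at each output: y=0: -33; y=1: -46; y=2: -48; y=3: -50; y=4: -50; y=5: -58; y=6: -83.
Profit is highest at y = 0. Equivalently, the lowest AVC in the table is 25/4 ≈ £6.25 at y = 4, and P = £2 falls below it — price never covers variable cost, so the firm shuts down and loses only its fixed cost.

y = 0 (shut down); profit = -£33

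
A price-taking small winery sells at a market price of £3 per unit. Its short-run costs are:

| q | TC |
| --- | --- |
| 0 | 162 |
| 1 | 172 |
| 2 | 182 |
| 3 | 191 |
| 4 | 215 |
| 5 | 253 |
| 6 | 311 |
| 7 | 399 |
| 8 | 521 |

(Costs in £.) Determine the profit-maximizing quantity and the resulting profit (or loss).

Compute π = P·q − TC at each output: q=0: -162; q=1: -169; q=2: -176; q=3: -182; q=4: -203; q=5: -238; q=6: -293; q=7: -378; q=8: -497.
Profit is highest at q = 0. Equivalently, the lowest AVC in the table is 29/3 ≈ £9.67 at q = 3, and P = £3 falls below it — price never covers variable cost, so the firm shuts down and loses only its fixed cost.

q = 0 (shut down); profit = -£162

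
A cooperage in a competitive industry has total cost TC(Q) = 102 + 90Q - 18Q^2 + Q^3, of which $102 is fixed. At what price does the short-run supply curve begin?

$9 per unit

The shutdown price is the minimum of AVC. VC = 90Q - 18Q^2 + Q^3, so AVC = 90 - 18Q + Q^2.
dAVC/dQ = -18 + 2Q = 0 gives Q = 9. min AVC = 90 - 18·9 + 9^2 = 9.
For P < $9 the firm produces nothing.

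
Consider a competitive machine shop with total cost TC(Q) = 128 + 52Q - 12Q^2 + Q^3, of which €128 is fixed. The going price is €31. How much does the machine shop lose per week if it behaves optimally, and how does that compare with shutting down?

Profit = -€30 at Q = 7

AVC = 52 - 12Q + Q^2 has its minimum €16 at Q = 6; price €31 clears that bar, so the firm operates.
With MC = 52 - 24Q + 3Q^2, P = MC on the upward-sloping part at Q* = 7.
TR = 31·7 = 217. TC = 128 + 119 = 247. Profit = 217 − 247 = -€30.
Shutting down would mean losing the fixed cost of €128, so operating at a loss of €30 is better by €98.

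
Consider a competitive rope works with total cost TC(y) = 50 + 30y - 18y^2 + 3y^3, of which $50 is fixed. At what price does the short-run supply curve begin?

$3 per unit

Short-run supply begins at min AVC. From VC = 30y - 18y^2 + 3y^3, AVC = 30 - 18y + 3y^2.
dAVC/dy = -18 + 6y = 0 gives y = 3. min AVC = 30 - 18·3 + 3·3^2 = 3.
For P < $3 the firm produces nothing.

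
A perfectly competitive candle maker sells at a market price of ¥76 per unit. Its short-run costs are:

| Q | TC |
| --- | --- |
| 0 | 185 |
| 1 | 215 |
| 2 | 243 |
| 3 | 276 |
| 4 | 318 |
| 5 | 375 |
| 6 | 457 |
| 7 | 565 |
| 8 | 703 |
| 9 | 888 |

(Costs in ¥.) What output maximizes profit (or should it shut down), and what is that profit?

Profit at each row (π = 76Q − TC): Q=0: -185; Q=1: -139; Q=2: -91; Q=3: -48; Q=4: -14; Q=5: 5; Q=6: -1; Q=7: -33; Q=8: -95; Q=9: -204.
Profit is maximized at Q = 5. AVC there is 190/5 = ¥38 ≤ P, so producing beats shutting down (which would give -¥185).

Q = 5; profit = ¥5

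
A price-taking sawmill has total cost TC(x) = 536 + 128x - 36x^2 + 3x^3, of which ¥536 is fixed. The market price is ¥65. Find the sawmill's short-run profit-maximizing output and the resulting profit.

Profit = -¥242 at x = 7

AVC = 128 - 36x + 3x^2; min AVC = ¥20 at x = 6. Since P = ¥65 ≥ min AVC, the firm produces.
MC = 128 - 72x + 9x^2. Setting P = MC and taking the root on the rising branch gives x* = 7.
TR = 65·7 = 455. TC = 536 + 161 = 697. Profit = 455 − 697 = -¥242.
That loss of ¥242 beats the ¥536 the firm would lose by shutting down; producing recovers ¥294 of fixed cost.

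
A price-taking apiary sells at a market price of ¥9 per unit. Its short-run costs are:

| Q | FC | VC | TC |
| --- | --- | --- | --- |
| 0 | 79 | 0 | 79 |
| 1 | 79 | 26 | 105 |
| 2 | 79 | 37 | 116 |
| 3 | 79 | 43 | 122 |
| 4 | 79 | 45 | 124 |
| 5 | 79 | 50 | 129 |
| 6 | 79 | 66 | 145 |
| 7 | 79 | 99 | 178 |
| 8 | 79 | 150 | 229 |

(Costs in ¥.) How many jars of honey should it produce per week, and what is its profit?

Q = 0 (shut down); profit = -¥79

Tabulate TR − TC: Q=0: -79; Q=1: -96; Q=2: -98; Q=3: -95; Q=4: -88; Q=5: -84; Q=6: -91; Q=7: -115; Q=8: -157.
Profit is highest at Q = 0. Equivalently, the lowest AVC in the table is 50/5 ≈ ¥10 at Q = 5, and P = ¥9 falls below it — price never covers variable cost, so the firm shuts down and loses only its fixed cost.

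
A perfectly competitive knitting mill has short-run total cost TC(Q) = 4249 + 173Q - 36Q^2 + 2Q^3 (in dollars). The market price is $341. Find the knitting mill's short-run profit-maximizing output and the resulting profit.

Profit = -$329 at Q = 14

AVC = 173 - 36Q + 2Q^2; min AVC = $11 at Q = 9. Since P = $341 ≥ min AVC, the firm produces.
With MC = 173 - 72Q + 6Q^2, P = MC on the upward-sloping part at Q* = 14.
TR = 341·14 = 4774. TC = 4249 + 854 = 5103. Profit = 4774 − 5103 = -$329.
By producing, the firm covers all variable cost plus $3920 of fixed cost; shutting down would lose the full $4249.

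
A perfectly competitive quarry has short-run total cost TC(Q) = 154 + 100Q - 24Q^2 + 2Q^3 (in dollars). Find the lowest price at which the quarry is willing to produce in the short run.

$28 per unit

The shutdown price is the minimum of AVC. VC = 100Q - 24Q^2 + 2Q^3, so AVC = 100 - 24Q + 2Q^2.
dAVC/dQ = -24 + 4Q = 0 gives Q = 6. min AVC = 100 - 24·6 + 2·6^2 = 28.
So the shutdown price is $28.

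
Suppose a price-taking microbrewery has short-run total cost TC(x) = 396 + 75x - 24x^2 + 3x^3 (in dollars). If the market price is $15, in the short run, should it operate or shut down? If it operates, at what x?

From TC, MC = TC'(x) = 75 - 48x + 9x^2 and AVC = VC/x = 75 - 24x + 3x^2.
The AVC parabola has its vertex at x = 24/6 = 4, where AVC = 75 - 24·4 + 3·4^2 = $27.
P = $15 lies below min AVC = $27; no output level covers variable cost.
Best response: produce nothing and absorb the $396 fixed cost.

Shut down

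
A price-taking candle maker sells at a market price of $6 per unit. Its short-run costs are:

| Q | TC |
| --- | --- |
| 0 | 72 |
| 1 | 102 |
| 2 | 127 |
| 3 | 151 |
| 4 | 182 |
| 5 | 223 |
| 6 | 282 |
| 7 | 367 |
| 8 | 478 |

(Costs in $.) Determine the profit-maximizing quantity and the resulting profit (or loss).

Q = 0 (shut down); profit = -$72

Compute π = P·Q − TC at each output: Q=0: -72; Q=1: -96; Q=2: -115; Q=3: -133; Q=4: -158; Q=5: -193; Q=6: -246; Q=7: -325; Q=8: -430.
Profit is highest at Q = 0. Equivalently, the lowest AVC in the table is 79/3 ≈ $26.33 at Q = 3, and P = $6 falls below it — price never covers variable cost, so the firm shuts down and loses only its fixed cost.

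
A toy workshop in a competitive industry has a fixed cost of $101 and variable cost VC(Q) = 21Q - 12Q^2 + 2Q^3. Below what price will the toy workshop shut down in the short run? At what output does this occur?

Short-run supply begins at min AVC. From VC = 21Q - 12Q^2 + 2Q^3, AVC = 21 - 12Q + 2Q^2.
At the minimum of AVC, MC = AVC. MC = 21 - 24Q + 6Q^2; setting MC = AVC gives 4Q^2 - 12Q = 0, so Q = 3. min AVC = 3.
For P < $3 the firm produces nothing.

$3 per unit, at Q = 3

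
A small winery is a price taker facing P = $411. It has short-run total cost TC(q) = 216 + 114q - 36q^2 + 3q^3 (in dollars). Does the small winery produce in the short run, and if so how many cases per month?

Produce at q = 11

Strip out fixed cost: VC = 114q - 36q^2 + 3q^3. Then AVC = 114 - 36q + 3q^2 and MC = 114 - 72q + 9q^2.
AVC hits its minimum where MC = AVC, at q = 6, giving min AVC = 114 - 36·6 + 3·6^2 = $6.
Since P = $411 ≥ min AVC = $6, price covers variable cost and the firm should produce.
Solving P = MC: -297 - 72q + 9q^2 = 0 ⇒ q = -3 or 11. On the upward-sloping branch, q* = 11.
Check: AVC at q = 11 is $81 ≤ P, so revenue covers variable cost.
Profit = P·q − TC = 411·11 − 1107 = $3414.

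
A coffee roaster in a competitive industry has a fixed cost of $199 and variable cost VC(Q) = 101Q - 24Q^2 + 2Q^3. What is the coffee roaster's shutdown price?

The shutdown price is the minimum of AVC. VC = 101Q - 24Q^2 + 2Q^3, so AVC = 101 - 24Q + 2Q^2.
dAVC/dQ = -24 + 4Q = 0 gives Q = 6. min AVC = 101 - 24·6 + 2·6^2 = 29.
For P < $29 the firm produces nothing.

$29 per unit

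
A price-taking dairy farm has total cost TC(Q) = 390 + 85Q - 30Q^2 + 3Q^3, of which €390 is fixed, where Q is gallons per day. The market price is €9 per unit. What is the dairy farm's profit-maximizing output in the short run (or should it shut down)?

Variable cost is VC = 85Q - 30Q^2 + 3Q^3, so AVC = VC/Q = 85 - 30Q + 3Q^2 and MC = dTC/dQ = 85 - 60Q + 9Q^2.
AVC is minimized where dAVC/dQ = -30 + 6Q = 0, at Q = 5; min AVC = 85 - 30·5 + 3·5^2 = €10.
P = €9 lies below min AVC = €10; no output level covers variable cost.
Best response: produce nothing and absorb the €390 fixed cost.

Shut down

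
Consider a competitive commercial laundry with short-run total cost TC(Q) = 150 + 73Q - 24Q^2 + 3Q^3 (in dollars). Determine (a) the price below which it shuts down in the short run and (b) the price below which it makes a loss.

Shutdown price = $25; break-even price = $58

AVC = 73 - 24Q + 3Q^2; minimized at Q = 4, giving min AVC = $25. That is the shutdown price.
ATC = 150/Q + 73 - 24Q + 3Q^2. Setting dATC/dQ = −150/Q^2 − 24 + 6Q = 0 gives Q = 5 (since 6·5^3 − 24·5^2 = 150).
min ATC = 150/5 + 73 − 24·5 + 3·5^2 = $58. That is the break-even price.
For $25 ≤ P < $58 the firm produces at a loss; below $25 it shuts down.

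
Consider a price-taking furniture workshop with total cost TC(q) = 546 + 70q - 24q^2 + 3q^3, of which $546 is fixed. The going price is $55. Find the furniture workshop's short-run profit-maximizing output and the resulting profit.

AVC = 70 - 24q + 3q^2; min AVC = $22 at q = 4. Since P = $55 ≥ min AVC, the firm produces.
MC = 70 - 48q + 9q^2. Setting P = MC and taking the root on the rising branch gives q* = 5.
TR = 55·5 = 275. TC = 546 + 125 = 671. Profit = 275 − 671 = -$396.
That loss of $396 beats the $546 the firm would lose by shutting down; producing recovers $150 of fixed cost.

Profit = -$396 at q = 5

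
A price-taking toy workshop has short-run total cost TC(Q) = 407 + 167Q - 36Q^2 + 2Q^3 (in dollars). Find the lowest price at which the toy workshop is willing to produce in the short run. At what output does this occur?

$5 per unit, at Q = 9

The firm shuts down when price falls below the minimum of average variable cost. AVC = VC/Q = 167 - 36Q + 2Q^2.
dAVC/dQ = -36 + 4Q = 0 gives Q = 9. min AVC = 167 - 36·9 + 2·9^2 = 5.
For P < $5 the firm produces nothing.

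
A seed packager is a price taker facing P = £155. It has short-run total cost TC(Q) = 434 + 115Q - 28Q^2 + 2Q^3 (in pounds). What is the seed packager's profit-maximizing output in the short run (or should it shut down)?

Strip out fixed cost: VC = 115Q - 28Q^2 + 2Q^3. Then AVC = 115 - 28Q + 2Q^2 and MC = 115 - 56Q + 6Q^2.
AVC hits its minimum where MC = AVC, at Q = 7, giving min AVC = 115 - 28·7 + 2·7^2 = £17.
Since P = £155 ≥ min AVC = £17, price covers variable cost and the firm should produce.
Solving P = MC: -40 - 56Q + 6Q^2 = 0 ⇒ Q = -2/3 or 10. On the upward-sloping branch, Q* = 10.
Check: AVC at Q = 10 is £35 ≤ P, so revenue covers variable cost.
Profit = P·Q − TC = 155·10 − 784 = £766.

Produce at Q = 10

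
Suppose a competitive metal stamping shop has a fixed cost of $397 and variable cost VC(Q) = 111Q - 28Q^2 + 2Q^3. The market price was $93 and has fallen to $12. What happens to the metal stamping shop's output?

AVC = 111 - 28Q + 2Q^2, minimized at Q = 7 where min AVC = $13. MC = 111 - 56Q + 6Q^2.
At P = $93 ≥ min AVC, set P = MC on the rising branch: Q = 9.
At P = $12 < min AVC = $13, price no longer covers variable cost at any output, so the firm shuts down: Q = 0.

Output falls from 9 to 0 (the firm shuts down)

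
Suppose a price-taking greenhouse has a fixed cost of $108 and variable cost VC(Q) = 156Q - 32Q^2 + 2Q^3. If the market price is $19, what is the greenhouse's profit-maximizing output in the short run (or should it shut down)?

Shut down

Variable cost is VC = 156Q - 32Q^2 + 2Q^3, so AVC = VC/Q = 156 - 32Q + 2Q^2 and MC = dTC/dQ = 156 - 64Q + 6Q^2.
The AVC parabola has its vertex at Q = 32/4 = 8, where AVC = 156 - 32·8 + 2·8^2 = $28.
With P < min AVC ($19 < $28), every unit sold adds to the loss.
The firm minimizes its loss by shutting down and losing only its fixed cost of $108.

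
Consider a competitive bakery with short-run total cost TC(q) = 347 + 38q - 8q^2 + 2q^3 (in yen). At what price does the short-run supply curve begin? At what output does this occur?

¥30 per unit, at q = 2

Short-run supply begins at min AVC. From VC = 38q - 8q^2 + 2q^3, AVC = 38 - 8q + 2q^2.
At the minimum of AVC, MC = AVC. MC = 38 - 16q + 6q^2; setting MC = AVC gives 4q^2 - 8q = 0, so q = 2. min AVC = 30.
The firm shuts down for any P below ¥30.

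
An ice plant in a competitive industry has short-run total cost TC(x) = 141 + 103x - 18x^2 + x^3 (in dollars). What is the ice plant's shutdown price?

$22 per unit

Short-run supply begins at min AVC. From VC = 103x - 18x^2 + x^3, AVC = 103 - 18x + x^2.
At the minimum of AVC, MC = AVC. MC = 103 - 36x + 3x^2; setting MC = AVC gives 2x^2 - 18x = 0, so x = 9. min AVC = 22.
For P < $22 the firm produces nothing.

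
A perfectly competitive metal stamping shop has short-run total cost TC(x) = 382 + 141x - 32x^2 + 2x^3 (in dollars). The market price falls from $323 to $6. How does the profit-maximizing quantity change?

Output falls from 13 to 0 (the firm shuts down)

MC = 141 - 64x + 6x^2; the shutdown threshold is min AVC = $13 (at x = 8).
With P = $323 above the shutdown price, P = MC gives x = 13.
At P = $6 < min AVC = $13, price no longer covers variable cost at any output, so the firm shuts down: x = 0.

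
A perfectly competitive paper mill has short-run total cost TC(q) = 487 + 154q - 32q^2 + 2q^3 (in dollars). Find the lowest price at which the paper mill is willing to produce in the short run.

$26 per unit

The firm shuts down when price falls below the minimum of average variable cost. AVC = VC/q = 154 - 32q + 2q^2.
dAVC/dq = -32 + 4q = 0 gives q = 8. min AVC = 154 - 32·8 + 2·8^2 = 26.
The firm shuts down for any P below $26.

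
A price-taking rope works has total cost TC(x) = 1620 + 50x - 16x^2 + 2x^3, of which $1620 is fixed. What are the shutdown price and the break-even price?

Shutdown price = $18; break-even price = $248

Shutdown price = min AVC. AVC = 50 - 16x + 2x^2, with vertex at x = 4 and minimum $18.
ATC = 1620/x + 50 - 16x + 2x^2. Setting dATC/dx = −1620/x^2 − 16 + 4x = 0 gives x = 9 (since 4·9^3 − 16·9^2 = 1620).
min ATC = 1620/9 + 50 − 16·9 + 2·9^2 = $248. That is the break-even price.
Between these two prices the firm operates at a loss; above $248 it earns a profit.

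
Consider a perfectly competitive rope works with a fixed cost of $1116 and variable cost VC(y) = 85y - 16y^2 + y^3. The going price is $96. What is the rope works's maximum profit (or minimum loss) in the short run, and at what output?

AVC = 85 - 16y + y^2 has its minimum $21 at y = 8; price $96 clears that bar, so the firm operates.
With MC = 85 - 32y + 3y^2, P = MC on the upward-sloping part at y* = 11.
TR = 96·11 = 1056. TC = 1116 + 330 = 1446. Profit = 1056 − 1446 = -$390.
That loss of $390 beats the $1116 the firm would lose by shutting down; producing recovers $726 of fixed cost.

Profit = -$390 at y = 11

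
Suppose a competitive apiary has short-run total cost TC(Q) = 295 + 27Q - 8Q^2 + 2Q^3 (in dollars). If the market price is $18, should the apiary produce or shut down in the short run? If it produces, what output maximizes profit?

Variable cost is VC = 27Q - 8Q^2 + 2Q^3, so AVC = VC/Q = 27 - 8Q + 2Q^2 and MC = dTC/dQ = 27 - 16Q + 6Q^2.
AVC is minimized where dAVC/dQ = -8 + 4Q = 0, at Q = 2; min AVC = 27 - 8·2 + 2·2^2 = $19.
With P < min AVC ($18 < $19), every unit sold adds to the loss.
The firm minimizes its loss by shutting down and losing only its fixed cost of $295.

Shut down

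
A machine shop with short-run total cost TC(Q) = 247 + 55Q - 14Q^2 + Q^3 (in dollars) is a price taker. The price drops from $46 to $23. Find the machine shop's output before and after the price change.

AVC = 55 - 14Q + Q^2, minimized at Q = 7 where min AVC = $6. MC = 55 - 28Q + 3Q^2.
With P = $46 above the shutdown price, P = MC gives Q = 9.
At P = $23 ≥ min AVC, set P = MC: Q = 8. The firm stays open but cuts output.

Output falls from 9 to 8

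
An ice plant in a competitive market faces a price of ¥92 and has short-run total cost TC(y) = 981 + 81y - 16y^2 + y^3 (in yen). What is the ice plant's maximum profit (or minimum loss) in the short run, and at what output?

AVC = 81 - 16y + y^2; min AVC = ¥17 at y = 8. Since P = ¥92 ≥ min AVC, the firm produces.
MC = 81 - 32y + 3y^2. Setting P = MC and taking the root on the rising branch gives y* = 11.
TR = 92·11 = 1012. TC = 981 + 286 = 1267. Profit = 1012 − 1267 = -¥255.
Shutting down would mean losing the fixed cost of ¥981, so operating at a loss of ¥255 is better by ¥726.

Profit = -¥255 at y = 11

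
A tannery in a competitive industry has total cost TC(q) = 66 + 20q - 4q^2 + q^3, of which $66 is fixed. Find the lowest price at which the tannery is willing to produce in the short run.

$16 per unit

Short-run supply begins at min AVC. From VC = 20q - 4q^2 + q^3, AVC = 20 - 4q + q^2.
dAVC/dq = -4 + 2q = 0 gives q = 2. min AVC = 20 - 4·2 + 2^2 = 16.
So the shutdown price is $16.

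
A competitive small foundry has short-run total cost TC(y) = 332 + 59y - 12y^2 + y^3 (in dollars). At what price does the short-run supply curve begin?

The firm shuts down when price falls below the minimum of average variable cost. AVC = VC/y = 59 - 12y + y^2.
dAVC/dy = -12 + 2y = 0 gives y = 6. min AVC = 59 - 12·6 + 6^2 = 23.
For P < $23 the firm produces nothing.

$23 per unit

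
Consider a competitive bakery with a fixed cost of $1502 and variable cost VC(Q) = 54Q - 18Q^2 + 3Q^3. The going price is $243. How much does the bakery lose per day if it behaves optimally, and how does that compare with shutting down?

Profit = -$326 at Q = 7

AVC = 54 - 18Q + 3Q^2; min AVC = $27 at Q = 3. Since P = $243 ≥ min AVC, the firm produces.
With MC = 54 - 36Q + 9Q^2, P = MC on the upward-sloping part at Q* = 7.
TR = 243·7 = 1701. TC = 1502 + 525 = 2027. Profit = 1701 − 2027 = -$326.
That loss of $326 beats the $1502 the firm would lose by shutting down; producing recovers $1176 of fixed cost.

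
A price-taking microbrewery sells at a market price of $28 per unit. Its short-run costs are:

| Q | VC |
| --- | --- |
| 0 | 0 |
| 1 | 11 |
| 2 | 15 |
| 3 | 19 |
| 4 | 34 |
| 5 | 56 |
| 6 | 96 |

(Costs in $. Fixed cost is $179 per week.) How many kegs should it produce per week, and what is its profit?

Profit at each row (π = 28Q − TC): Q=0: -179; Q=1: -162; Q=2: -138; Q=3: -114; Q=4: -101; Q=5: -95; Q=6: -107.
Profit is maximized at Q = 5. AVC there is 56/5 = $11.20 ≤ P, so producing beats shutting down (which would give -$179).

Q = 5; profit = -$95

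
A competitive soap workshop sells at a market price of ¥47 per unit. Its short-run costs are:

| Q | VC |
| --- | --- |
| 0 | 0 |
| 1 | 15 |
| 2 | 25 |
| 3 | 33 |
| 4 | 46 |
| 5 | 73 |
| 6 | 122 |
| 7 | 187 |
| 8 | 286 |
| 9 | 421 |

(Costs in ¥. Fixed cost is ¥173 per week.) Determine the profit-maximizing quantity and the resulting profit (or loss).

Q = 5; profit = -¥11

Compute π = P·Q − TC at each output: Q=0: -173; Q=1: -141; Q=2: -104; Q=3: -65; Q=4: -31; Q=5: -11; Q=6: -13; Q=7: -31; Q=8: -83; Q=9: -171.
Profit is maximized at Q = 5. AVC there is 73/5 = ¥14.60 ≤ P, so producing beats shutting down (which would give -¥173).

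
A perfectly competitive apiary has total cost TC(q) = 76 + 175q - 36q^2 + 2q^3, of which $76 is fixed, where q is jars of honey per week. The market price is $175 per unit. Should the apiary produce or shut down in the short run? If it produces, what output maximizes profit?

Strip out fixed cost: VC = 175q - 36q^2 + 2q^3. Then AVC = 175 - 36q + 2q^2 and MC = 175 - 72q + 6q^2.
The AVC parabola has its vertex at q = 36/4 = 9, where AVC = 175 - 36·9 + 2·9^2 = $13.
P = $175 exceeds min AVC = $13, so the firm stays open.
P = MC gives -72q + 6q^2 = 0, with roots 0 and 12. Take the larger (rising MC): q* = 12.
Check: AVC at q = 12 is $31 ≤ P, so revenue covers variable cost.
Profit = P·q − TC = 175·12 − 448 = $1652.

Produce at q = 12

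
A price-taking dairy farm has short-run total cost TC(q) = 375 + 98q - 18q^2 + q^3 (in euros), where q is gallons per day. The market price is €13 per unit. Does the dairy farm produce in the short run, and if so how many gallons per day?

From TC, MC = TC'(q) = 98 - 36q + 3q^2 and AVC = VC/q = 98 - 18q + q^2.
AVC is minimized where dAVC/dq = -18 + 2q = 0, at q = 9; min AVC = 98 - 18·9 + 9^2 = €17.
Since P = €13 < min AVC = €17, price fails to cover variable cost at any output.
Best response: produce nothing and absorb the €375 fixed cost.

Shut down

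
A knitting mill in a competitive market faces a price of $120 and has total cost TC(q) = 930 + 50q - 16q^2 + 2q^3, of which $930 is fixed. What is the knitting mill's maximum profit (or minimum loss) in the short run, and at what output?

Profit = -$342 at q = 7

AVC = 50 - 16q + 2q^2; min AVC = $18 at q = 4. Since P = $120 ≥ min AVC, the firm produces.
With MC = 50 - 32q + 6q^2, P = MC on the upward-sloping part at q* = 7.
TR = 120·7 = 840. TC = 930 + 252 = 1182. Profit = 840 − 1182 = -$342.
By producing, the firm covers all variable cost plus $588 of fixed cost; shutting down would lose the full $930.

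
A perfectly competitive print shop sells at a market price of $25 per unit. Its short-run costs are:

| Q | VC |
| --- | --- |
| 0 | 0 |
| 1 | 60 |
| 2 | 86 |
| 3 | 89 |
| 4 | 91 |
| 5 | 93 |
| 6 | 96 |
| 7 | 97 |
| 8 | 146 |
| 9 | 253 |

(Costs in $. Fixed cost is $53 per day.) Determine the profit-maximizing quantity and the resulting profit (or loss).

Q = 7; profit = $25

Tabulate TR − TC: Q=0: -53; Q=1: -88; Q=2: -89; Q=3: -67; Q=4: -44; Q=5: -21; Q=6: 1; Q=7: 25; Q=8: 1; Q=9: -81.
Profit is maximized at Q = 7. AVC there is 97/7 = $13.86 ≤ P, so producing beats shutting down (which would give -$53).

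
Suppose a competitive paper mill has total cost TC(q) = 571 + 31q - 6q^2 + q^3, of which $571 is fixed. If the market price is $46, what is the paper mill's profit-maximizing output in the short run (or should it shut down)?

Produce at q = 5

Strip out fixed cost: VC = 31q - 6q^2 + q^3. Then AVC = 31 - 6q + q^2 and MC = 31 - 12q + 3q^2.
AVC is minimized where dAVC/dq = -6 + 2q = 0, at q = 3; min AVC = 31 - 6·3 + 3^2 = $22.
Because $46 ≥ $22, revenue can cover variable cost; the firm operates.
Solving P = MC: -15 - 12q + 3q^2 = 0 ⇒ q = -1 or 5. On the upward-sloping branch, q* = 5.
Check: AVC at q = 5 is $26 ≤ P, so revenue covers variable cost.
Profit = P·q − TC = 46·5 − 701 = -$471, a loss, but smaller than the $571 fixed cost the firm would lose by shutting down.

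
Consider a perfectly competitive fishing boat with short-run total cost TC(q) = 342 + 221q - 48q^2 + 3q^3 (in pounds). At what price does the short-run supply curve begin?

The shutdown price is the minimum of AVC. VC = 221q - 48q^2 + 3q^3, so AVC = 221 - 48q + 3q^2.
dAVC/dq = -48 + 6q = 0 gives q = 8. min AVC = 221 - 48·8 + 3·8^2 = 29.
The firm shuts down for any P below £29.

£29 per unit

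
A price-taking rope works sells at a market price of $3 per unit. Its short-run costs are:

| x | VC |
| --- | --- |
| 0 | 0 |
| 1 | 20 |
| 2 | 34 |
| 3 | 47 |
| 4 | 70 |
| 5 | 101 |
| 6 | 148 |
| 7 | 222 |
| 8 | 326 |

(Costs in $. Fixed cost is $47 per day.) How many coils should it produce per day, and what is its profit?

Compute π = P·x − TC at each output: x=0: -47; x=1: -64; x=2: -75; x=3: -85; x=4: -105; x=5: -133; x=6: -177; x=7: -248; x=8: -349.
Profit is highest at x = 0. Equivalently, the lowest AVC in the table is 47/3 ≈ $15.67 at x = 3, and P = $3 falls below it — price never covers variable cost, so the firm shuts down and loses only its fixed cost.

x = 0 (shut down); profit = -$47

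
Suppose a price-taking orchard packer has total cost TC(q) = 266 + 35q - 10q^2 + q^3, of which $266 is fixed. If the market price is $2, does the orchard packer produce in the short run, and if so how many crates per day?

Variable cost is VC = 35q - 10q^2 + q^3, so AVC = VC/q = 35 - 10q + q^2 and MC = dTC/dq = 35 - 20q + 3q^2.
The AVC parabola has its vertex at q = 10/2 = 5, where AVC = 35 - 10·5 + 5^2 = $10.
Since P = $2 < min AVC = $10, price fails to cover variable cost at any output.
Best response: produce nothing and absorb the $266 fixed cost.

Shut down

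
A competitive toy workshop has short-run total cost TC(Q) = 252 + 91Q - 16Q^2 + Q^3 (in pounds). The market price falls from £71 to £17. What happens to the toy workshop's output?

MC = 91 - 32Q + 3Q^2; the shutdown threshold is min AVC = £27 (at Q = 8).
At P = £71 ≥ min AVC, set P = MC on the rising branch: Q = 10.
At P = £17 < min AVC = £27, price no longer covers variable cost at any output, so the firm shuts down: Q = 0.

Output falls from 10 to 0 (the firm shuts down)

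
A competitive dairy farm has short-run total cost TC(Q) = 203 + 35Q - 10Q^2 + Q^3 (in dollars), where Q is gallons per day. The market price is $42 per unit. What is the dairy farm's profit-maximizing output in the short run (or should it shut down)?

Produce at Q = 7

Strip out fixed cost: VC = 35Q - 10Q^2 + Q^3. Then AVC = 35 - 10Q + Q^2 and MC = 35 - 20Q + 3Q^2.
AVC is minimized where dAVC/dQ = -10 + 2Q = 0, at Q = 5; min AVC = 35 - 10·5 + 5^2 = $10.
Because $42 ≥ $10, revenue can cover variable cost; the firm operates.
Set P = MC: 42 = 35 - 20Q + 3Q^2 → -7 - 20Q + 3Q^2 = 0. The roots are Q = -1/3 and Q = 7; the profit-maximizing output is on the rising part of MC, so Q* = 7.
Check: AVC at Q = 7 is $14 ≤ P, so revenue covers variable cost.
Profit = P·Q − TC = 42·7 − 301 = -$7, a loss, but smaller than the $203 fixed cost the firm would lose by shutting down.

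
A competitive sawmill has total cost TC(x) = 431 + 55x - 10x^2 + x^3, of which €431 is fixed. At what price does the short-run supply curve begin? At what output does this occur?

Short-run supply begins at min AVC. From VC = 55x - 10x^2 + x^3, AVC = 55 - 10x + x^2.
dAVC/dx = -10 + 2x = 0 gives x = 5. min AVC = 55 - 10·5 + 5^2 = 30.
For P < €30 the firm produces nothing.

€30 per unit, at x = 5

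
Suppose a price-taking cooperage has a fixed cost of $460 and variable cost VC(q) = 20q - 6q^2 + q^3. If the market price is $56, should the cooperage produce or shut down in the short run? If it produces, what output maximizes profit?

Strip out fixed cost: VC = 20q - 6q^2 + q^3. Then AVC = 20 - 6q + q^2 and MC = 20 - 12q + 3q^2.
AVC is minimized where dAVC/dq = -6 + 2q = 0, at q = 3; min AVC = 20 - 6·3 + 3^2 = $11.
Since P = $56 ≥ min AVC = $11, price covers variable cost and the firm should produce.
Solving P = MC: -36 - 12q + 3q^2 = 0 ⇒ q = -2 or 6. On the upward-sloping branch, q* = 6.
Check: AVC at q = 6 is $20 ≤ P, so revenue covers variable cost.
Profit = P·q − TC = 56·6 − 580 = -$244, a loss, but smaller than the $460 fixed cost the firm would lose by shutting down.

Produce at q = 6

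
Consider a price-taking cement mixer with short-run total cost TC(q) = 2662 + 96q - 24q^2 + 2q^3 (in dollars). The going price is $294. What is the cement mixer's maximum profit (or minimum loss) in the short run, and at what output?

Profit = -$242 at q = 11

AVC = 96 - 24q + 2q^2; min AVC = $24 at q = 6. Since P = $294 ≥ min AVC, the firm produces.
With MC = 96 - 48q + 6q^2, P = MC on the upward-sloping part at q* = 11.
TR = 294·11 = 3234. TC = 2662 + 814 = 3476. Profit = 3234 − 3476 = -$242.
Shutting down would mean losing the fixed cost of $2662, so operating at a loss of $242 is better by $2420.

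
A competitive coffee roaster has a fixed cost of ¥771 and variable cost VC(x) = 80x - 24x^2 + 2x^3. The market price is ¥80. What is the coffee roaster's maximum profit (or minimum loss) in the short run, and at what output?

AVC = 80 - 24x + 2x^2; min AVC = ¥8 at x = 6. Since P = ¥80 ≥ min AVC, the firm produces.
MC = 80 - 48x + 6x^2. Setting P = MC and taking the root on the rising branch gives x* = 8.
TR = 80·8 = 640. TC = 771 + 128 = 899. Profit = 640 − 899 = -¥259.
That loss of ¥259 beats the ¥771 the firm would lose by shutting down; producing recovers ¥512 of fixed cost.

Profit = -¥259 at x = 8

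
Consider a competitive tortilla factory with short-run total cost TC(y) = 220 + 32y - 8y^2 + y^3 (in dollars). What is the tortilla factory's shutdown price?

$16 per unit

The shutdown price is the minimum of AVC. VC = 32y - 8y^2 + y^3, so AVC = 32 - 8y + y^2.
At the minimum of AVC, MC = AVC. MC = 32 - 16y + 3y^2; setting MC = AVC gives 2y^2 - 8y = 0, so y = 4. min AVC = 16.
For P < $16 the firm produces nothing.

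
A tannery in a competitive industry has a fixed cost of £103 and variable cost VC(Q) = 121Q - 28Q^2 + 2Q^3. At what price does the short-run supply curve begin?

The shutdown price is the minimum of AVC. VC = 121Q - 28Q^2 + 2Q^3, so AVC = 121 - 28Q + 2Q^2.
dAVC/dQ = -28 + 4Q = 0 gives Q = 7. min AVC = 121 - 28·7 + 2·7^2 = 23.
For P < £23 the firm produces nothing.

£23 per unit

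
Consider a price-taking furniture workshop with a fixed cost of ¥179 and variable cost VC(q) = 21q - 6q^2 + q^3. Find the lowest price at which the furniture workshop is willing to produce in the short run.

¥12 per unit

The firm shuts down when price falls below the minimum of average variable cost. AVC = VC/q = 21 - 6q + q^2.
dAVC/dq = -6 + 2q = 0 gives q = 3. min AVC = 21 - 6·3 + 3^2 = 12.
The firm shuts down for any P below ¥12.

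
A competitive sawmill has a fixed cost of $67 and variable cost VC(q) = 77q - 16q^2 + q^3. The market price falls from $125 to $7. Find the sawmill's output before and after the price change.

AVC = 77 - 16q + q^2, minimized at q = 8 where min AVC = $13. MC = 77 - 32q + 3q^2.
At P = $125 ≥ min AVC, set P = MC on the rising branch: q = 12.
At P = $7 < min AVC = $13, price no longer covers variable cost at any output, so the firm shuts down: q = 0.

Output falls from 12 to 0 (the firm shuts down)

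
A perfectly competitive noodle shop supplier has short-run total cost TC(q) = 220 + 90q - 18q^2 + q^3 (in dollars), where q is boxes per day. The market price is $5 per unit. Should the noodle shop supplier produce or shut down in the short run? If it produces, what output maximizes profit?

Strip out fixed cost: VC = 90q - 18q^2 + q^3. Then AVC = 90 - 18q + q^2 and MC = 90 - 36q + 3q^2.
AVC hits its minimum where MC = AVC, at q = 9, giving min AVC = 90 - 18·9 + 9^2 = $9.
Since P = $5 < min AVC = $9, price fails to cover variable cost at any output.
Shutting down limits the loss to fixed cost, $220.

Shut down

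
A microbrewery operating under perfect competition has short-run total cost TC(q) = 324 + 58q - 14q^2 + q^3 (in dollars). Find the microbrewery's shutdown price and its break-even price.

Shutdown price = $9; break-even price = $49

Shutdown price = min AVC. AVC = 58 - 14q + q^2, with vertex at q = 7 and minimum $9.
ATC = 324/q + 58 - 14q + q^2. Setting dATC/dq = −324/q^2 − 14 + 2q = 0 gives q = 9 (since 2·9^3 − 14·9^2 = 324).
min ATC = 324/9 + 58 − 14·9 + 9^2 = $49. That is the break-even price.
Between these two prices the firm operates at a loss; above $49 it earns a profit.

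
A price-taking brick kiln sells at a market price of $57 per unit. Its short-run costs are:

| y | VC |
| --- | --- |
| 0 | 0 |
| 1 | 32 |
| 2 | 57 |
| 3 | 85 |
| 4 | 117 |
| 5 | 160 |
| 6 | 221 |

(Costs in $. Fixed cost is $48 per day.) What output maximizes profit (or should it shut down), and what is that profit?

y = 5; profit = $77

Tabulate TR − TC: y=0: -48; y=1: -23; y=2: 9; y=3: 38; y=4: 63; y=5: 77; y=6: 73.
Profit is maximized at y = 5. AVC there is 160/5 = $32 ≤ P, so producing beats shutting down (which would give -$48).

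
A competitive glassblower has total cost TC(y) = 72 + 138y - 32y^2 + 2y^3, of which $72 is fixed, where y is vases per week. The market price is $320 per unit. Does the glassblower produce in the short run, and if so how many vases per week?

Strip out fixed cost: VC = 138y - 32y^2 + 2y^3. Then AVC = 138 - 32y + 2y^2 and MC = 138 - 64y + 6y^2.
AVC is minimized where dAVC/dy = -32 + 4y = 0, at y = 8; min AVC = 138 - 32·8 + 2·8^2 = $10.
Since P = $320 ≥ min AVC = $10, price covers variable cost and the firm should produce.
Set P = MC: 320 = 138 - 64y + 6y^2 → -182 - 64y + 6y^2 = 0. The roots are y = -7/3 and y = 13; the profit-maximizing output is on the rising part of MC, so y* = 13.
Check: AVC at y = 13 is $60 ≤ P, so revenue covers variable cost.
Profit = P·y − TC = 320·13 − 852 = $3308.

Produce at y = 13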